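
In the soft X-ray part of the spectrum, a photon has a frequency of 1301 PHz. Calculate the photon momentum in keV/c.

Convert to SI: f = 1301 PHz = 1.301·10^18 Hz.
For a photon p = hf/c, so p = 2.875·10^-24 kg·m/s.
Converting to keV/c: p = 5.381 keV/c ≈ 5.38 keV/c.

5.38 keV/c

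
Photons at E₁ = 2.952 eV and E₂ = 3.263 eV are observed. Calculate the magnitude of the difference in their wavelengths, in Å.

Using λ = hc/E: λ₁ = 4.2000 × 10^-7 m, λ₂ = 3.7997 × 10^-7 m.
|Δλ| = |4.2000 × 10^-7 − 3.7997 × 10^-7| = 4.00 × 10^-8 m = 400 Å.

400 Å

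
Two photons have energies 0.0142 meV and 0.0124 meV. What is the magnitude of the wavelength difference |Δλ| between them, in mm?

12.7 mm

Using λ = hc/E: λ₁ = 0.08731 m, λ₂ = 0.09999 m.
|Δλ| = |0.08731 − 0.09999| = 0.0127 m = 12.7 mm.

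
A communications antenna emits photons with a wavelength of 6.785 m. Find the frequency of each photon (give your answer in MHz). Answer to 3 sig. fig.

44.2 MHz

Take c = 2.99792458 × 10^8 m/s.
Apply f = c/λ: f = 4.418 × 10^7 Hz.
Converting to MHz: f = 44.18 MHz ≈ 44.2 MHz.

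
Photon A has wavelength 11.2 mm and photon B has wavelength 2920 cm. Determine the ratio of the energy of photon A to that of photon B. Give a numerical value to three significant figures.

E_A = 1.774 × 10^-23 J (from wavelength = 11.2 mm, via E = hc/λ).
E_B = 6.803 × 10^-27 J (from wavelength = 2920 cm, via E = hc/λ).
Ratio = 1.774 × 10^-23 / 6.803 × 10^-27 = 2610.

2610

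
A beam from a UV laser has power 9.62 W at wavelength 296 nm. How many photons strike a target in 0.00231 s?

3.31e16 photons

Total energy: E_total = P·t = 9.62 × 0.00231 = 0.02222 J.
Per-photon energy: E = 6.711e-19 J.
N = E_total / E_photon = 3.31e16.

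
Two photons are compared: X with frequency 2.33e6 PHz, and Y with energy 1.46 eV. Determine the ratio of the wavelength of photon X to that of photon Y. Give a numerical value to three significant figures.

λ_X = 1.287e-13 m (from frequency = 2.33e6 PHz, via λ = c/f).
λ_Y = 8.492e-7 m (from energy = 1.46 eV, via λ = hc/E).
Ratio = 1.287e-13 / 8.492e-7 = 1.52e-7.

1.52e-7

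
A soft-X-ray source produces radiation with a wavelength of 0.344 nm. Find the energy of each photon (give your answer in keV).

Convert to SI: λ = 0.344 nm = 3.44e-10 m.
The photon relation is E = hc/λ, giving E = 5.775e-16 J.
Converting to keV: E = 3.604 keV ≈ 3.60 keV.

3.60 keV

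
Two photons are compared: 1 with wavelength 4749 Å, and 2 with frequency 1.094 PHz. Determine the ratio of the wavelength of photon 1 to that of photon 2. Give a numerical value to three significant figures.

λ_1 = 4.749·10^-7 m (from wavelength = 4749 Å, via λ given directly).
λ_2 = 2.740·10^-7 m (from frequency = 1.094 PHz, via λ = c/f).
Ratio = 4.749·10^-7 / 2.740·10^-7 = 1.73.

1.73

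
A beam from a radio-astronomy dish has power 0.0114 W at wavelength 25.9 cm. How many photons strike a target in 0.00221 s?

Total energy: E_total = P·t = 0.0114 × 0.00221 = 2.519e-5 J.
Per-photon energy: E = 7.670e-25 J.
N = E_total / E_photon = 3.28e19.

3.28e19 photons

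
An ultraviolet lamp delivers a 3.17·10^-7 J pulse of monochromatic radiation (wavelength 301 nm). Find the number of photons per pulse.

Per-photon energy: E = 6.599·10^-19 J (from wavelength = 301 nm).
N = E_total / E_photon = 3.17·10^-7 J / 6.599·10^-19 J = 4.80·10^11.

4.80·10^11 photons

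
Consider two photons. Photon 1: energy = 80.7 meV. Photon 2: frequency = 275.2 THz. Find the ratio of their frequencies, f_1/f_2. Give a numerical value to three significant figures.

0.0709

f_1 = 1.951e13 Hz (from energy = 80.7 meV, via f = E/h).
f_2 = 2.752e14 Hz (from frequency = 275.2 THz, via f given directly).
Ratio = 1.951e13 / 2.752e14 = 0.0709.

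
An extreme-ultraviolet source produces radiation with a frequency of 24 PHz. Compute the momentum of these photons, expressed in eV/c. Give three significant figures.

99.3 eV/c

(h = 6.62607015e-34 J·s, c = 2.99792458e8 m/s, 1 eV = 1.602176634e-19 J.)
In SI units: f = 24 PHz = 2.4e16 Hz.
Since p = hf/c for a photon, p = 5.305e-26 kg·m/s.
Converting to eV/c: p = 99.26 eV/c ≈ 99.3 eV/c.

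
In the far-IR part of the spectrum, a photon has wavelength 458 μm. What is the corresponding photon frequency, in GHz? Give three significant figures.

655 GHz

Use c = 2.99792458 × 10^8 m/s.
Convert to SI: λ = 458 μm = 4.58 × 10^-4 m.
For a photon f = c/λ, so f = 6.546 × 10^11 Hz.
Converting to GHz: f = 654.6 GHz ≈ 655 GHz.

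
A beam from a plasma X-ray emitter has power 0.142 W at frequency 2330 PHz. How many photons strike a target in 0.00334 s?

3.07 × 10^11 photons

Total energy: E_total = P·t = 0.142 × 0.00334 = 4.743 × 10^-4 J.
Per-photon energy: E = 1.544 × 10^-15 J.
N = E_total / E_photon = 3.07 × 10^11.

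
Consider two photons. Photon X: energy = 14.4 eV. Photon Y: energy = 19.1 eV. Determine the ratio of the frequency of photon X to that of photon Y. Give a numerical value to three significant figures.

0.754

f_X = 3.482 × 10^15 Hz (from energy = 14.4 eV, via f = E/h).
f_Y = 4.618 × 10^15 Hz (from energy = 19.1 eV, via f = E/h).
Ratio = 3.482 × 10^15 / 4.618 × 10^15 = 0.754.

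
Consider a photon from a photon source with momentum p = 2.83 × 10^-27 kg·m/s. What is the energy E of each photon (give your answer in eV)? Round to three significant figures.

5.30 eV

Use c = 2.99792458 × 10^8 m/s, 1 eV = 1.602176634 × 10^-19 J.
The photon relation is E = pc, giving E = 8.484 × 10^-19 J.
Converting to eV: E = 5.295 eV ≈ 5.30 eV.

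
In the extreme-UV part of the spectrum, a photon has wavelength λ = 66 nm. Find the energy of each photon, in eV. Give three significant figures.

Convert to SI: λ = 66 nm = 6.6 × 10^-8 m.
Since E = hc/λ for a photon, E = 3.010 × 10^-18 J.
Converting to eV: E = 18.79 eV ≈ 18.8 eV.

18.8 eV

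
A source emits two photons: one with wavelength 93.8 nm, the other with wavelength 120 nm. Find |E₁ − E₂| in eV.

Using E = hc/λ: E₁ = 2.118e-18 J, E₂ = 1.655e-18 J.
|ΔE| = |2.118e-18 − 1.655e-18| = 4.62e-19 J = 2.89 eV.

2.89 eV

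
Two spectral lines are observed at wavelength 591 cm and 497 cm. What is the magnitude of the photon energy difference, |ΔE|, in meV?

Using E = hc/λ: E₁ = 3.361 × 10^-26 J, E₂ = 3.997 × 10^-26 J.
|ΔE| = |3.361 × 10^-26 − 3.997 × 10^-26| = 6.36 × 10^-27 J = 3.97 × 10^-5 meV.

3.97 × 10^-5 meV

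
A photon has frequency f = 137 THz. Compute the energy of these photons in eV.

0.567 eV

In SI units: f = 137 THz = 1.37e14 Hz.
The photon relation is E = hf, giving E = 9.078e-20 J.
Converting to eV: E = 0.5666 eV ≈ 0.567 eV.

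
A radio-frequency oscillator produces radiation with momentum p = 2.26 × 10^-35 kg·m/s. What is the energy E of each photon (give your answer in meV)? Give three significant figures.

4.23 × 10^-5 meV

(c = 2.99792458 × 10^8 m/s, 1 eV = 1.602176634 × 10^-19 J.)
The photon relation is E = pc, giving E = 6.775 × 10^-27 J.
Converting to meV: E = 4.229 × 10^-5 meV ≈ 4.23 × 10^-5 meV.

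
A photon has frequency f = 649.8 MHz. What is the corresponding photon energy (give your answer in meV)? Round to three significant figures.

Convert to SI: f = 649.8 MHz = 6.498e8 Hz.
For a photon E = hf, so E = 4.306e-25 J.
Converting to meV: E = 0.002687 meV ≈ 2.69e-3 meV.

2.69e-3 meV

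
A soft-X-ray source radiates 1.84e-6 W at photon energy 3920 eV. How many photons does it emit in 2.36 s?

Total energy: E_total = P·t = 1.84e-6 × 2.36 = 4.342e-6 J.
Per-photon energy: E = 6.281e-16 J.
N = E_total / E_photon = 6.91e9.

6.91e9 photons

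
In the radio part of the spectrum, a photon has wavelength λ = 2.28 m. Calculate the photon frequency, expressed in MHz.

Take c = 2.99792458e8 m/s.
For a photon f = c/λ, so f = 1.315e8 Hz.
Converting to MHz: f = 131.5 MHz ≈ 131 MHz.

131 MHz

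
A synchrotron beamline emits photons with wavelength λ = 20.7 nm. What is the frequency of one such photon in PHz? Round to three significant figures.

Use c = 2.99792458 × 10^8 m/s.
First convert: λ = 20.7 nm = 2.07 × 10^-8 m.
For a photon f = c/λ, so f = 1.448 × 10^16 Hz.
Converting to PHz: f = 14.48 PHz ≈ 14.5 PHz.

14.5 PHz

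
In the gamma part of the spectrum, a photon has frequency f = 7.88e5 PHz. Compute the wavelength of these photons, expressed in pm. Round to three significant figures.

0.380 pm

In SI units: f = 7.88e5 PHz = 7.88e20 Hz.
For a photon λ = c/f, so λ = 3.804e-13 m.
Converting to pm: λ = 0.3804 pm ≈ 0.380 pm.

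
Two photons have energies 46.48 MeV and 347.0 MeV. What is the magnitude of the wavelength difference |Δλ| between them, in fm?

Using λ = hc/E: λ₁ = 2.6675e-14 m, λ₂ = 3.5730e-15 m.
|Δλ| = |2.6675e-14 − 3.5730e-15| = 2.31e-14 m = 23.1 fm.

23.1 fm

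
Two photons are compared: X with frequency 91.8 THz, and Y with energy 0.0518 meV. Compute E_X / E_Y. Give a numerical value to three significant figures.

7330

E_X = 6.083 × 10^-20 J (from frequency = 91.8 THz, via E = hf).
E_Y = 8.299 × 10^-24 J (from energy = 0.0518 meV, via E given directly).
Ratio = 6.083 × 10^-20 / 8.299 × 10^-24 = 7330.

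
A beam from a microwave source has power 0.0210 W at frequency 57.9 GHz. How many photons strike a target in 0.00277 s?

1.52e18 photons

Total energy: E_total = P·t = 0.0210 × 0.00277 = 5.817e-5 J.
Per-photon energy: E = 3.836e-23 J.
N = E_total / E_photon = 1.52e18.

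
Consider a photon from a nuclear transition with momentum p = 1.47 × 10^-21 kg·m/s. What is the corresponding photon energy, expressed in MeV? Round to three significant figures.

2.75 MeV

Take c = 2.99792458 × 10^8 m/s, 1 eV = 1.602176634 × 10^-19 J.
For a photon E = pc, so E = 4.407 × 10^-13 J.
Converting to MeV: E = 2.751 MeV ≈ 2.75 MeV.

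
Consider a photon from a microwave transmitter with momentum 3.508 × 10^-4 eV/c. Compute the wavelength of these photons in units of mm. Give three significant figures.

Use h = 6.62607015 × 10^-34 J·s, c = 2.99792458 × 10^8 m/s, 1 eV = 1.602176634 × 10^-19 J.
Convert to SI: p = 3.508 × 10^-4 eV/c = 1.8748 × 10^-31 kg·m/s.
The photon relation is λ = h/p, giving λ = 0.003534 m.
Converting to mm: λ = 3.534 mm ≈ 3.53 mm.

3.53 mm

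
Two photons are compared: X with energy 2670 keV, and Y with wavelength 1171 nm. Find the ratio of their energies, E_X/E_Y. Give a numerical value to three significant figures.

2.52 × 10^6

E_X = 4.278 × 10^-13 J (from energy = 2670 keV, via E given directly).
E_Y = 1.696 × 10^-19 J (from wavelength = 1171 nm, via E = hc/λ).
Ratio = 4.278 × 10^-13 / 1.696 × 10^-19 = 2.52 × 10^6.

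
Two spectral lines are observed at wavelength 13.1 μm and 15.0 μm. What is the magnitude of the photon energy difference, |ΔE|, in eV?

Using E = hc/λ: E₁ = 1.516 × 10^-20 J, E₂ = 1.324 × 10^-20 J.
|ΔE| = |1.516 × 10^-20 − 1.324 × 10^-20| = 1.92 × 10^-21 J = 0.0120 eV.

0.0120 eV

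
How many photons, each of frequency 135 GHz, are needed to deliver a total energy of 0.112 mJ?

1.25·10^18 photons

Per-photon energy: E = 8.945·10^-23 J (from frequency = 135 GHz).
N = E_total / E_photon = 1.12·10^-4 J / 8.945·10^-23 J = 1.25·10^18.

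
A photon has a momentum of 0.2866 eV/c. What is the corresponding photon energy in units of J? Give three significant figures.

4.59 × 10^-20 J

(c = 2.99792458 × 10^8 m/s, 1 eV = 1.602176634 × 10^-19 J.)
Convert to SI: p = 0.2866 eV/c = 1.5317 × 10^-28 kg·m/s.
For a photon E = pc, so E = 4.592 × 10^-20 J.
So E ≈ 4.59 × 10^-20 J.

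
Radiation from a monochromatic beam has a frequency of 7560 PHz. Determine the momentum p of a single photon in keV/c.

Take h = 6.62607015 × 10^-34 J·s, c = 2.99792458 × 10^8 m/s, 1 eV = 1.602176634 × 10^-19 J.
First convert: f = 7560 PHz = 7.56 × 10^18 Hz.
Apply p = hf/c: p = 1.671 × 10^-23 kg·m/s.
Converting to keV/c: p = 31.27 keV/c ≈ 31.3 keV/c.

31.3 keV/c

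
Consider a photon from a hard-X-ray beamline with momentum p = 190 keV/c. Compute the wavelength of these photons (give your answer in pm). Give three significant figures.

In SI units: p = 190 keV/c = 1.0154 × 10^-22 kg·m/s.
The photon relation is λ = h/p, giving λ = 6.525 × 10^-12 m.
Converting to pm: λ = 6.525 pm ≈ 6.53 pm.

6.53 pm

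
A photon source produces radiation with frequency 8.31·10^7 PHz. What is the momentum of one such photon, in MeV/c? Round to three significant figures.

Use h = 6.62607015·10^-34 J·s, c = 2.99792458·10^8 m/s, 1 eV = 1.602176634·10^-19 J.
Convert to SI: f = 8.31·10^7 PHz = 8.31·10^22 Hz.
For a photon p = hf/c, so p = 1.837·10^-19 kg·m/s.
Converting to MeV/c: p = 343.7 MeV/c ≈ 344 MeV/c.

344 MeV/c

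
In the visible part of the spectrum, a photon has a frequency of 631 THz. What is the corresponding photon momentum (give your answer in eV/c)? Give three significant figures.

2.61 eV/c

Convert to SI: f = 631 THz = 6.31 × 10^14 Hz.
Apply p = hf/c: p = 1.395 × 10^-27 kg·m/s.
Converting to eV/c: p = 2.610 eV/c ≈ 2.61 eV/c.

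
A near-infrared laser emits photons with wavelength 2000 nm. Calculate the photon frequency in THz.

150 THz

(c = 2.99792458e8 m/s.)
In SI units: λ = 2000 nm = 2.00e-6 m.
Since f = c/λ for a photon, f = 1.499e14 Hz.
Converting to THz: f = 149.9 THz ≈ 150 THz.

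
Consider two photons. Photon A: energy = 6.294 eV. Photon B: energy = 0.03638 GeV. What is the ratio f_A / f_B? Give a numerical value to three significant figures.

f_A = 1.522 × 10^15 Hz (from energy = 6.294 eV, via f = E/h).
f_B = 8.797 × 10^21 Hz (from energy = 0.03638 GeV, via f = E/h).
Ratio = 1.522 × 10^15 / 8.797 × 10^21 = 1.73 × 10^-7.

1.73 × 10^-7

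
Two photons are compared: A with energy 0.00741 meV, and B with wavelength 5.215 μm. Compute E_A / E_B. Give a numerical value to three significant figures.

E_A = 1.187e-24 J (from energy = 0.00741 meV, via E given directly).
E_B = 3.809e-20 J (from wavelength = 5.215 μm, via E = hc/λ).
Ratio = 1.187e-24 / 3.809e-20 = 3.12e-5.

3.12e-5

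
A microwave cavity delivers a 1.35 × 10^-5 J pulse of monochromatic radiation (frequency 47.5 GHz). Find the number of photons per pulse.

Per-photon energy: E = 3.147 × 10^-23 J (from frequency = 47.5 GHz).
N = E_total / E_photon = 1.35 × 10^-5 J / 3.147 × 10^-23 J = 4.29 × 10^17.

4.29 × 10^17 photons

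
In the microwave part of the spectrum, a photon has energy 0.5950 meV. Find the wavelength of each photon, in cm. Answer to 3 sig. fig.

Take h = 6.62607015e-34 J·s, c = 2.99792458e8 m/s, 1 eV = 1.602176634e-19 J.
First convert: E = 0.5950 meV = 9.5330e-23 J.
The photon relation is λ = hc/E, giving λ = 0.002084 m.
Converting to cm: λ = 0.2084 cm ≈ 0.208 cm.

0.208 cm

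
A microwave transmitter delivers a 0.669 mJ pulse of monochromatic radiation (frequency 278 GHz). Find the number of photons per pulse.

3.63e18 photons

Per-photon energy: E = 1.842e-22 J (from frequency = 278 GHz).
N = E_total / E_photon = 6.69e-4 J / 1.842e-22 J = 3.63e18.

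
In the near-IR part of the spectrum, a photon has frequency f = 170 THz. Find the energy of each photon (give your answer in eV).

0.703 eV

(h = 6.62607015e-34 J·s, 1 eV = 1.602176634e-19 J.)
First convert: f = 170 THz = 1.70e14 Hz.
Since E = hf for a photon, E = 1.126e-19 J.
Converting to eV: E = 0.7031 eV ≈ 0.703 eV.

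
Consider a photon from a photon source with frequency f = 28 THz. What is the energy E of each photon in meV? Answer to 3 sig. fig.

First convert: f = 28 THz = 2.8e13 Hz.
Apply E = hf: E = 1.855e-20 J.
Converting to meV: E = 115.8 meV ≈ 116 meV.

116 meV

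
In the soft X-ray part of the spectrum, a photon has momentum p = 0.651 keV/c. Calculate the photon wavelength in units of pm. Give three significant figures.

1900 pm

First convert: p = 0.651 keV/c = 3.4791e-25 kg·m/s.
The photon relation is λ = h/p, giving λ = 1.905e-9 m.
Converting to pm: λ = 1905 pm ≈ 1900 pm.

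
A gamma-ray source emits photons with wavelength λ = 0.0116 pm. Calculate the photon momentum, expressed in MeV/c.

107 MeV/c

First convert: λ = 0.0116 pm = 1.16 × 10^-14 m.
The photon relation is p = h/λ, giving p = 5.712 × 10^-20 kg·m/s.
Converting to MeV/c: p = 106.9 MeV/c ≈ 107 MeV/c.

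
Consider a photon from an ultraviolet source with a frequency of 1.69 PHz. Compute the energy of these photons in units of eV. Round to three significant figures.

First convert: f = 1.69 PHz = 1.69e15 Hz.
Apply E = hf: E = 1.120e-18 J.
Converting to eV: E = 6.989 eV ≈ 6.99 eV.

6.99 eV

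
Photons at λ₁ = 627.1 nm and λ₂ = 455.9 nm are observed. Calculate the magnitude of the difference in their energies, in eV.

0.742 eV

Using E = hc/λ: E₁ = 3.1677 × 10^-19 J, E₂ = 4.3572 × 10^-19 J.
|ΔE| = |3.1677 × 10^-19 − 4.3572 × 10^-19| = 1.19 × 10^-19 J = 0.742 eV.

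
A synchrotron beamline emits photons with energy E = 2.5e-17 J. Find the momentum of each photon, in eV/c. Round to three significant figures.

156 eV/c

(c = 2.99792458e8 m/s, 1 eV = 1.602176634e-19 J.)
Apply p = E/c: p = 8.339e-26 kg·m/s.
Converting to eV/c: p = 156.0 eV/c ≈ 156 eV/c.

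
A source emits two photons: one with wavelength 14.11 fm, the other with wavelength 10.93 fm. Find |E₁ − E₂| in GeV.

0.0256 GeV

Using E = hc/λ: E₁ = 1.4078e-11 J, E₂ = 1.8174e-11 J.
|ΔE| = |1.4078e-11 − 1.8174e-11| = 4.10e-12 J = 0.0256 GeV.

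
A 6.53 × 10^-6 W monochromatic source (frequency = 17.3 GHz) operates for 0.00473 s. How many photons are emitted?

2.69 × 10^15 photons

Total energy: E_total = P·t = 6.53 × 10^-6 × 0.00473 = 3.089 × 10^-8 J.
Per-photon energy: E = 1.146 × 10^-23 J.
N = E_total / E_photon = 2.69 × 10^15.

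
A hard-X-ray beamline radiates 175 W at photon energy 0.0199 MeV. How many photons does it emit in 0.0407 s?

2.23 × 10^15 photons

Total energy: E_total = P·t = 175 × 0.0407 = 7.122 J.
Per-photon energy: E = 3.188 × 10^-15 J.
N = E_total / E_photon = 2.23 × 10^15.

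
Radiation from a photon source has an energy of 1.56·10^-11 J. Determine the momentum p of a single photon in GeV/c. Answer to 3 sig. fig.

Since p = E/c for a photon, p = 5.204·10^-20 kg·m/s.
Converting to GeV/c: p = 0.09737 GeV/c ≈ 0.0974 GeV/c.

0.0974 GeV/c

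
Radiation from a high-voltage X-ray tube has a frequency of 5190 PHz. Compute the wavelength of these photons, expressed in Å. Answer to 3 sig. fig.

(c = 2.99792458e8 m/s.)
First convert: f = 5190 PHz = 5.19e18 Hz.
Apply λ = c/f: λ = 5.776e-11 m.
Converting to Å: λ = 0.5776 Å ≈ 0.578 Å.

0.578 Å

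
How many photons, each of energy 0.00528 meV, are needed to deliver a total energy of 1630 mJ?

Per-photon energy: E = 8.459 × 10^-25 J (from energy = 0.00528 meV).
N = E_total / E_photon = 1.63 J / 8.459 × 10^-25 J = 1.93 × 10^24.

1.93 × 10^24 photons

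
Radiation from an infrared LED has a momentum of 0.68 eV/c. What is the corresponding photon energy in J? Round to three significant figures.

First convert: p = 0.68 eV/c = 3.6341 × 10^-28 kg·m/s.
Apply E = pc: E = 1.089 × 10^-19 J.
So E ≈ 1.09 × 10^-19 J.

1.09 × 10^-19 J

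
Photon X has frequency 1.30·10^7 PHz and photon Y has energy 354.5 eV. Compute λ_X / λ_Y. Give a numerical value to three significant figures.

6.59·10^-6

λ_X = 2.306·10^-14 m (from frequency = 1.30·10^7 PHz, via λ = c/f).
λ_Y = 3.497·10^-9 m (from energy = 354.5 eV, via λ = hc/E).
Ratio = 2.306·10^-14 / 3.497·10^-9 = 6.59·10^-6.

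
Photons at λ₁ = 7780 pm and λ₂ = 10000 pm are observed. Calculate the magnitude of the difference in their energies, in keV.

0.0354 keV

Using E = hc/λ: E₁ = 2.553·10^-17 J, E₂ = 1.986·10^-17 J.
|ΔE| = |2.553·10^-17 − 1.986·10^-17| = 5.67·10^-18 J = 0.0354 keV.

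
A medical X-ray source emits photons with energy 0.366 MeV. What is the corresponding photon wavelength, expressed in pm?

Take h = 6.62607015e-34 J·s, c = 2.99792458e8 m/s, 1 eV = 1.602176634e-19 J.
In SI units: E = 0.366 MeV = 5.8640e-14 J.
The photon relation is λ = hc/E, giving λ = 3.388e-12 m.
Converting to pm: λ = 3.388 pm ≈ 3.39 pm.

3.39 pm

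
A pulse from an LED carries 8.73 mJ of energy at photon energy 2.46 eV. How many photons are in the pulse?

Per-photon energy: E = 3.941e-19 J (from energy = 2.46 eV).
N = E_total / E_photon = 0.00873 J / 3.941e-19 J = 2.21e16.

2.21e16 photons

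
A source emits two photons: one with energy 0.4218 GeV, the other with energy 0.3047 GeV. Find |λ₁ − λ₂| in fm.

1.13 fm

Using λ = hc/E: λ₁ = 2.9394e-15 m, λ₂ = 4.0691e-15 m.
|Δλ| = |2.9394e-15 − 4.0691e-15| = 1.13e-15 m = 1.13 fm.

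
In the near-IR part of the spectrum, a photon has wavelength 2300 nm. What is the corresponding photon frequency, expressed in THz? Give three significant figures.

130 THz

Use c = 2.99792458e8 m/s.
In SI units: λ = 2300 nm = 2.3e-6 m.
For a photon f = c/λ, so f = 1.303e14 Hz.
Converting to THz: f = 130.3 THz ≈ 130 THz.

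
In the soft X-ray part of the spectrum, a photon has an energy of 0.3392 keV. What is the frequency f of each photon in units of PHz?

Take h = 6.62607015e-34 J·s, 1 eV = 1.602176634e-19 J.
First convert: E = 0.3392 keV = 5.4346e-17 J.
Apply f = E/h: f = 8.202e16 Hz.
Converting to PHz: f = 82.02 PHz ≈ 82.0 PHz.

82.0 PHz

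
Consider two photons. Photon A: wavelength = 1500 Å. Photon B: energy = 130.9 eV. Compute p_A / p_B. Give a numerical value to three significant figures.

0.0631

p_A = 4.417·10^-27 kg·m/s (from wavelength = 1500 Å, via p = h/λ).
p_B = 6.996·10^-26 kg·m/s (from energy = 130.9 eV, via p = E/c).
Ratio = 4.417·10^-27 / 6.996·10^-26 = 0.0631.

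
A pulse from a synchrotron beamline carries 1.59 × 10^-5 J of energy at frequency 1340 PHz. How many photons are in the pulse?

1.79 × 10^10 photons

Per-photon energy: E = 8.879 × 10^-16 J (from frequency = 1340 PHz).
N = E_total / E_photon = 1.59 × 10^-5 J / 8.879 × 10^-16 J = 1.79 × 10^10.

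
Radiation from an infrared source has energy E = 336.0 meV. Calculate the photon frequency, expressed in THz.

Use h = 6.62607015 × 10^-34 J·s, 1 eV = 1.602176634 × 10^-19 J.
First convert: E = 336.0 meV = 5.3833 × 10^-20 J.
The photon relation is f = E/h, giving f = 8.124 × 10^13 Hz.
Converting to THz: f = 81.24 THz ≈ 81.2 THz.

81.2 THz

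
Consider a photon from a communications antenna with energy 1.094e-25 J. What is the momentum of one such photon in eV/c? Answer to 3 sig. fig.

Use c = 2.99792458e8 m/s, 1 eV = 1.602176634e-19 J.
The photon relation is p = E/c, giving p = 3.649e-34 kg·m/s.
Converting to eV/c: p = 6.828e-7 eV/c ≈ 6.83e-7 eV/c.

6.83e-7 eV/c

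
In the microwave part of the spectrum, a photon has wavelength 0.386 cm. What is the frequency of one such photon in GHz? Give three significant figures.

77.7 GHz

In SI units: λ = 0.386 cm = 0.00386 m.
The photon relation is f = c/λ, giving f = 7.767 × 10^10 Hz.
Converting to GHz: f = 77.67 GHz ≈ 77.7 GHz.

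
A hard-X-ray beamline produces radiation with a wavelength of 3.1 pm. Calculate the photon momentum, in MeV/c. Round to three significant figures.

(h = 6.62607015 × 10^-34 J·s, c = 2.99792458 × 10^8 m/s, 1 eV = 1.602176634 × 10^-19 J.)
In SI units: λ = 3.1 pm = 3.1 × 10^-12 m.
The photon relation is p = h/λ, giving p = 2.137 × 10^-22 kg·m/s.
Converting to MeV/c: p = 0.3999 MeV/c ≈ 0.400 MeV/c.

0.400 MeV/c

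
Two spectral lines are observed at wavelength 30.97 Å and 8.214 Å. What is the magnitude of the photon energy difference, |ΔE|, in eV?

1110 eV

Using E = hc/λ: E₁ = 6.4141 × 10^-17 J, E₂ = 2.4184 × 10^-16 J.
|ΔE| = |6.4141 × 10^-17 − 2.4184 × 10^-16| = 1.78 × 10^-16 J = 1110 eV.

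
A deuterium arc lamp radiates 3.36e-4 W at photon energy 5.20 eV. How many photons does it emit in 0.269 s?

1.08e14 photons

Total energy: E_total = P·t = 3.36e-4 × 0.269 = 9.038e-5 J.
Per-photon energy: E = 8.331e-19 J.
N = E_total / E_photon = 1.08e14.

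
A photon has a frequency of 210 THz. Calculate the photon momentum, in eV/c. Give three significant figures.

0.868 eV/c

Use h = 6.62607015e-34 J·s, c = 2.99792458e8 m/s, 1 eV = 1.602176634e-19 J.
Convert to SI: f = 210 THz = 2.1e14 Hz.
Apply p = hf/c: p = 4.641e-28 kg·m/s.
Converting to eV/c: p = 0.8685 eV/c ≈ 0.868 eV/c.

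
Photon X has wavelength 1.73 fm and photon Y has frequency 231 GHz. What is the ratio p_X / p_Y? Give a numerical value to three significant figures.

7.50 × 10^11

p_X = 3.830 × 10^-19 kg·m/s (from wavelength = 1.73 fm, via p = h/λ).
p_Y = 5.106 × 10^-31 kg·m/s (from frequency = 231 GHz, via p = hf/c).
Ratio = 3.830 × 10^-19 / 5.106 × 10^-31 = 7.50 × 10^11.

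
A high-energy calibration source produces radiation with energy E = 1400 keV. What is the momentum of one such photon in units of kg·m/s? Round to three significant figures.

7.48 × 10^-22 kg·m/s

Take c = 2.99792458 × 10^8 m/s, 1 eV = 1.602176634 × 10^-19 J.
First convert: E = 1400 keV = 2.2430 × 10^-13 J.
Since p = E/c for a photon, p = 7.482 × 10^-22 kg·m/s.
So p ≈ 7.48 × 10^-22 kg·m/s.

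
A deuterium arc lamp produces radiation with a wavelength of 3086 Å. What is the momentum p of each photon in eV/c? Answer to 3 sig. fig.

4.02 eV/c

Use h = 6.62607015 × 10^-34 J·s, c = 2.99792458 × 10^8 m/s, 1 eV = 1.602176634 × 10^-19 J.
Convert to SI: λ = 3086 Å = 3.086 × 10^-7 m.
Since p = h/λ for a photon, p = 2.147 × 10^-27 kg·m/s.
Converting to eV/c: p = 4.018 eV/c ≈ 4.02 eV/c.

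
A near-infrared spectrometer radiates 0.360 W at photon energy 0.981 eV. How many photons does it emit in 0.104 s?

Total energy: E_total = P·t = 0.360 × 0.104 = 0.03744 J.
Per-photon energy: E = 1.572e-19 J.
N = E_total / E_photon = 2.38e17.

2.38e17 photons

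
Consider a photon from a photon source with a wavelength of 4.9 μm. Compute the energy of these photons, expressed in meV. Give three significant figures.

253 meV

Convert to SI: λ = 4.9 μm = 4.9·10^-6 m.
The photon relation is E = hc/λ, giving E = 4.054·10^-20 J.
Converting to meV: E = 253.0 meV ≈ 253 meV.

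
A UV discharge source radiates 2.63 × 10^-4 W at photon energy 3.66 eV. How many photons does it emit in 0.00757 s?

Total energy: E_total = P·t = 2.63 × 10^-4 × 0.00757 = 1.991 × 10^-6 J.
Per-photon energy: E = 5.864 × 10^-19 J.
N = E_total / E_photon = 3.40 × 10^12.

3.40 × 10^12 photons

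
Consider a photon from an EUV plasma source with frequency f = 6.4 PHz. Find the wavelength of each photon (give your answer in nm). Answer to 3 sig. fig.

Use c = 2.99792458e8 m/s.
In SI units: f = 6.4 PHz = 6.4e15 Hz.
For a photon λ = c/f, so λ = 4.684e-8 m.
Converting to nm: λ = 46.84 nm ≈ 46.8 nm.

46.8 nm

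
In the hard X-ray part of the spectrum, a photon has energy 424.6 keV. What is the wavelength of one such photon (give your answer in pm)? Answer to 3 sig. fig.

In SI units: E = 424.6 keV = 6.8028e-14 J.
The photon relation is λ = hc/E, giving λ = 2.920e-12 m.
Converting to pm: λ = 2.920 pm ≈ 2.92 pm.

2.92 pm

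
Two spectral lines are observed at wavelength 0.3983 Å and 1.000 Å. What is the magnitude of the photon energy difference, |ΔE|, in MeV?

0.0187 MeV

Using E = hc/λ: E₁ = 4.9873e-15 J, E₂ = 1.9864e-15 J.
|ΔE| = |4.9873e-15 − 1.9864e-15| = 3.00e-15 J = 0.0187 MeV.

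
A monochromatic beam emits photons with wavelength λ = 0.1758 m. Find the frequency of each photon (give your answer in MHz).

1710 MHz

Use c = 2.99792458·10^8 m/s.
The photon relation is f = c/λ, giving f = 1.705·10^9 Hz.
Converting to MHz: f = 1705 MHz ≈ 1710 MHz.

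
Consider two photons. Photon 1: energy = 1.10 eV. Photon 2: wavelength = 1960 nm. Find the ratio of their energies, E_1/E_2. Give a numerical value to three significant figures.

1.74

E_1 = 1.762 × 10^-19 J (from energy = 1.10 eV, via E given directly).
E_2 = 1.013 × 10^-19 J (from wavelength = 1960 nm, via E = hc/λ).
Ratio = 1.762 × 10^-19 / 1.013 × 10^-19 = 1.74.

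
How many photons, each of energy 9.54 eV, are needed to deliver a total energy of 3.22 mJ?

Per-photon energy: E = 1.528 × 10^-18 J (from energy = 9.54 eV).
N = E_total / E_photon = 0.00322 J / 1.528 × 10^-18 J = 2.11 × 10^15.

2.11 × 10^15 photons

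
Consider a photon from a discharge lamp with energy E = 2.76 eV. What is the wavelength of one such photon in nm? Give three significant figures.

Take h = 6.62607015 × 10^-34 J·s, c = 2.99792458 × 10^8 m/s, 1 eV = 1.602176634 × 10^-19 J.
First convert: E = 2.76 eV = 4.4220 × 10^-19 J.
Apply λ = hc/E: λ = 4.492 × 10^-7 m.
Converting to nm: λ = 449.2 nm ≈ 449 nm.

449 nm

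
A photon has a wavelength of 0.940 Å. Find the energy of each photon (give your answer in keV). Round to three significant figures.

13.2 keV

In SI units: λ = 0.940 Å = 9.40e-11 m.
For a photon E = hc/λ, so E = 2.113e-15 J.
Converting to keV: E = 13.19 keV ≈ 13.2 keV.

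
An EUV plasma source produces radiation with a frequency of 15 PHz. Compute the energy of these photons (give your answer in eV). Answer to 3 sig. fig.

62.0 eV

First convert: f = 15 PHz = 1.5 × 10^16 Hz.
The photon relation is E = hf, giving E = 9.939 × 10^-18 J.
Converting to eV: E = 62.04 eV ≈ 62.0 eV.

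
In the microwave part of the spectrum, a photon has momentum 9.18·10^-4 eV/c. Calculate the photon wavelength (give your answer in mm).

(h = 6.62607015·10^-34 J·s, c = 2.99792458·10^8 m/s, 1 eV = 1.602176634·10^-19 J.)
Convert to SI: p = 9.18·10^-4 eV/c = 4.9061·10^-31 kg·m/s.
Since λ = h/p for a photon, λ = 0.001351 m.
Converting to mm: λ = 1.351 mm ≈ 1.35 mm.

1.35 mm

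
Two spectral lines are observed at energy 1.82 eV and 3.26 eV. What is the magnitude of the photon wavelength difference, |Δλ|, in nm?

301 nm

Using λ = hc/E: λ₁ = 6.812e-7 m, λ₂ = 3.803e-7 m.
|Δλ| = |6.812e-7 − 3.803e-7| = 3.01e-7 m = 301 nm.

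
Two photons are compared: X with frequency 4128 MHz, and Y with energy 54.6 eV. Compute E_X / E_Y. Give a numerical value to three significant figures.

3.13·10^-7

E_X = 2.735·10^-24 J (from frequency = 4128 MHz, via E = hf).
E_Y = 8.748·10^-18 J (from energy = 54.6 eV, via E given directly).
Ratio = 2.735·10^-24 / 8.748·10^-18 = 3.13·10^-7.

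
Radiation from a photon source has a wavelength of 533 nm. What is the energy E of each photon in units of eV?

2.33 eV

Take h = 6.62607015 × 10^-34 J·s, c = 2.99792458 × 10^8 m/s, 1 eV = 1.602176634 × 10^-19 J.
First convert: λ = 533 nm = 5.33 × 10^-7 m.
Apply E = hc/λ: E = 3.727 × 10^-19 J.
Converting to eV: E = 2.326 eV ≈ 2.33 eV.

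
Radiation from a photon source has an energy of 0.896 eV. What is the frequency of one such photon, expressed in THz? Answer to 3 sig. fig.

217 THz

Use h = 6.62607015e-34 J·s, 1 eV = 1.602176634e-19 J.
First convert: E = 0.896 eV = 1.4356e-19 J.
For a photon f = E/h, so f = 2.167e14 Hz.
Converting to THz: f = 216.7 THz ≈ 217 THz.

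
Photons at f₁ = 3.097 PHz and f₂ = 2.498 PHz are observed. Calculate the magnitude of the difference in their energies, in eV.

2.48 eV

Using E = hf: E₁ = 2.0521 × 10^-18 J, E₂ = 1.6552 × 10^-18 J.
|ΔE| = |2.0521 × 10^-18 − 1.6552 × 10^-18| = 3.97 × 10^-19 J = 2.48 eV.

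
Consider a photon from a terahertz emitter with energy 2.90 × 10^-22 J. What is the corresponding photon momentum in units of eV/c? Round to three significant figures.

1.81 × 10^-3 eV/c

Take c = 2.99792458 × 10^8 m/s, 1 eV = 1.602176634 × 10^-19 J.
For a photon p = E/c, so p = 9.673 × 10^-31 kg·m/s.
Converting to eV/c: p = 0.001810 eV/c ≈ 1.81 × 10^-3 eV/c.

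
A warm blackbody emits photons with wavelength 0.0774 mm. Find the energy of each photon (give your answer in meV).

16.0 meV

Take h = 6.62607015e-34 J·s, c = 2.99792458e8 m/s, 1 eV = 1.602176634e-19 J.
Convert to SI: λ = 0.0774 mm = 7.74e-5 m.
Apply E = hc/λ: E = 2.566e-21 J.
Converting to meV: E = 16.02 meV ≈ 16.0 meV.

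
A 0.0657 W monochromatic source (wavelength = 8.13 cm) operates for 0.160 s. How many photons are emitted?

4.30e21 photons

Total energy: E_total = P·t = 0.0657 × 0.160 = 0.01051 J.
Per-photon energy: E = 2.443e-24 J.
N = E_total / E_photon = 4.30e21.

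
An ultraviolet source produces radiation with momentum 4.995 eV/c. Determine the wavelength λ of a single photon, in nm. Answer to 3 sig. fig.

248 nm

Use h = 6.62607015e-34 J·s, c = 2.99792458e8 m/s, 1 eV = 1.602176634e-19 J.
First convert: p = 4.995 eV/c = 2.6695e-27 kg·m/s.
Since λ = h/p for a photon, λ = 2.482e-7 m.
Converting to nm: λ = 248.2 nm ≈ 248 nm.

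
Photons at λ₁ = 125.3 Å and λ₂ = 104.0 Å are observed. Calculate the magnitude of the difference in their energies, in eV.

20.3 eV

Using E = hc/λ: E₁ = 1.5854e-17 J, E₂ = 1.9100e-17 J.
|ΔE| = |1.5854e-17 − 1.9100e-17| = 3.25e-18 J = 20.3 eV.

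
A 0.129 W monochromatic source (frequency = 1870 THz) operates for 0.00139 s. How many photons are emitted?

Total energy: E_total = P·t = 0.129 × 0.00139 = 1.793·10^-4 J.
Per-photon energy: E = 1.239·10^-18 J.
N = E_total / E_photon = 1.45·10^14.

1.45·10^14 photons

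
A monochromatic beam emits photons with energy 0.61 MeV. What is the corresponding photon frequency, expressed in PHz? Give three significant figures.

In SI units: E = 0.61 MeV = 9.7733 × 10^-14 J.
The photon relation is f = E/h, giving f = 1.475 × 10^20 Hz.
Converting to PHz: f = 147500 PHz ≈ 1.47 × 10^5 PHz.

1.47 × 10^5 PHz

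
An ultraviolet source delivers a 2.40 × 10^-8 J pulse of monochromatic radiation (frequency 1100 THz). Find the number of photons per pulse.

Per-photon energy: E = 7.289 × 10^-19 J (from frequency = 1100 THz).
N = E_total / E_photon = 2.40 × 10^-8 J / 7.289 × 10^-19 J = 3.29 × 10^10.

3.29 × 10^10 photons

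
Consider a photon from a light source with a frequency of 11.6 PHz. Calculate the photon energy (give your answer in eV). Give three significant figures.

Convert to SI: f = 11.6 PHz = 1.16e16 Hz.
For a photon E = hf, so E = 7.686e-18 J.
Converting to eV: E = 47.97 eV ≈ 48.0 eV.

48.0 eV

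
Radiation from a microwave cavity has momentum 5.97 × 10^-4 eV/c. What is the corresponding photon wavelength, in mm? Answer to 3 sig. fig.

2.08 mm

Take h = 6.62607015 × 10^-34 J·s, c = 2.99792458 × 10^8 m/s, 1 eV = 1.602176634 × 10^-19 J.
In SI units: p = 5.97 × 10^-4 eV/c = 3.1905 × 10^-31 kg·m/s.
Since λ = h/p for a photon, λ = 0.002077 m.
Converting to mm: λ = 2.077 mm ≈ 2.08 mm.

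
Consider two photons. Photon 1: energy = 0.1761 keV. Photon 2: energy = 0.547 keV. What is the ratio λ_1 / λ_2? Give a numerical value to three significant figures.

λ_1 = 7.041·10^-9 m (from energy = 0.1761 keV, via λ = hc/E).
λ_2 = 2.267·10^-9 m (from energy = 0.547 keV, via λ = hc/E).
Ratio = 7.041·10^-9 / 2.267·10^-9 = 3.11.

3.11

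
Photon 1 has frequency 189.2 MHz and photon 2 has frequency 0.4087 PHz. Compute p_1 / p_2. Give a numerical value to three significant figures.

p_1 = 4.182·10^-34 kg·m/s (from frequency = 189.2 MHz, via p = hf/c).
p_2 = 9.033·10^-28 kg·m/s (from frequency = 0.4087 PHz, via p = hf/c).
Ratio = 4.182·10^-34 / 9.033·10^-28 = 4.63·10^-7.

4.63·10^-7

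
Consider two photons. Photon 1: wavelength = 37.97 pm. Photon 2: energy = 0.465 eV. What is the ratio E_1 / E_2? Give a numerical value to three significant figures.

E_1 = 5.232e-15 J (from wavelength = 37.97 pm, via E = hc/λ).
E_2 = 7.450e-20 J (from energy = 0.465 eV, via E given directly).
Ratio = 5.232e-15 / 7.450e-20 = 7.02e4.

7.02e4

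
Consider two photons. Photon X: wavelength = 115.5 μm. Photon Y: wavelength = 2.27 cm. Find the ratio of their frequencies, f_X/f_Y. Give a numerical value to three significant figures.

f_X = 2.596e12 Hz (from wavelength = 115.5 μm, via f = c/λ).
f_Y = 1.321e10 Hz (from wavelength = 2.27 cm, via f = c/λ).
Ratio = 2.596e12 / 1.321e10 = 197.

197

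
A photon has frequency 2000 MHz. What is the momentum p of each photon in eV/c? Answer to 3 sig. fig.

8.27·10^-6 eV/c

First convert: f = 2000 MHz = 2.0·10^9 Hz.
For a photon p = hf/c, so p = 4.420·10^-33 kg·m/s.
Converting to eV/c: p = 8.271·10^-6 eV/c ≈ 8.27·10^-6 eV/c.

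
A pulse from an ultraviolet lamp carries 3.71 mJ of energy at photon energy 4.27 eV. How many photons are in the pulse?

5.42·10^15 photons

Per-photon energy: E = 6.841·10^-19 J (from energy = 4.27 eV).
N = E_total / E_photon = 0.00371 J / 6.841·10^-19 J = 5.42·10^15.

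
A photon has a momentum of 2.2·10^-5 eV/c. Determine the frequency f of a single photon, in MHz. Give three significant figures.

Convert to SI: p = 2.2·10^-5 eV/c = 1.1757·10^-32 kg·m/s.
Apply f = pc/h: f = 5.320·10^9 Hz.
Converting to MHz: f = 5320 MHz ≈ 5320 MHz.

5320 MHz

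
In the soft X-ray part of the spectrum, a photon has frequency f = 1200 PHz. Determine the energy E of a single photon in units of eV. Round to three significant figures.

4960 eV

Convert to SI: f = 1200 PHz = 1.2·10^18 Hz.
The photon relation is E = hf, giving E = 7.951·10^-16 J.
Converting to eV: E = 4963 eV ≈ 4960 eV.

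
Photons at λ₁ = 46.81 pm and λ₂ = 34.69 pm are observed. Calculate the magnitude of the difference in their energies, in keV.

9.25 keV

Using E = hc/λ: E₁ = 4.2436e-15 J, E₂ = 5.7263e-15 J.
|ΔE| = |4.2436e-15 − 5.7263e-15| = 1.48e-15 J = 9.25 keV.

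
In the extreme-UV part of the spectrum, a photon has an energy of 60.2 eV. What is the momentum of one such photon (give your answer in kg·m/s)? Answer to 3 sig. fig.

3.22 × 10^-26 kg·m/s

In SI units: E = 60.2 eV = 9.6451 × 10^-18 J.
Apply p = E/c: p = 3.217 × 10^-26 kg·m/s.
So p ≈ 3.22 × 10^-26 kg·m/s.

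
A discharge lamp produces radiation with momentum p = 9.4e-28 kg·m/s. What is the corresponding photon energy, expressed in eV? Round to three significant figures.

For a photon E = pc, so E = 2.818e-19 J.
Converting to eV: E = 1.759 eV ≈ 1.76 eV.

1.76 eV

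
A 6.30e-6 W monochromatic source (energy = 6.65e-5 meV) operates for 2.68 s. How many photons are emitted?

1.58e21 photons

Total energy: E_total = P·t = 6.30e-6 × 2.68 = 1.688e-5 J.
Per-photon energy: E = 1.065e-26 J.
N = E_total / E_photon = 1.58e21.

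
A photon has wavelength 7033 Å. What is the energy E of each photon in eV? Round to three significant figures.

1.76 eV

In SI units: λ = 7033 Å = 7.033 × 10^-7 m.
Apply E = hc/λ: E = 2.824 × 10^-19 J.
Converting to eV: E = 1.763 eV ≈ 1.76 eV.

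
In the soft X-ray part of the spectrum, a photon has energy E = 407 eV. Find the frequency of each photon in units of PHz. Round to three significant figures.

(h = 6.62607015e-34 J·s, 1 eV = 1.602176634e-19 J.)
Convert to SI: E = 407 eV = 6.5209e-17 J.
Since f = E/h for a photon, f = 9.841e16 Hz.
Converting to PHz: f = 98.41 PHz ≈ 98.4 PHz.

98.4 PHz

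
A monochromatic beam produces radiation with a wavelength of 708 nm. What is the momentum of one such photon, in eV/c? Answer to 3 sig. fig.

First convert: λ = 708 nm = 7.08 × 10^-7 m.
Since p = h/λ for a photon, p = 9.359 × 10^-28 kg·m/s.
Converting to eV/c: p = 1.751 eV/c ≈ 1.75 eV/c.

1.75 eV/c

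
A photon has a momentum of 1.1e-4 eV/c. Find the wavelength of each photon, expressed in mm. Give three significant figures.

First convert: p = 1.1e-4 eV/c = 5.8787e-32 kg·m/s.
Apply λ = h/p: λ = 0.01127 m.
Converting to mm: λ = 11.27 mm ≈ 11.3 mm.

11.3 mm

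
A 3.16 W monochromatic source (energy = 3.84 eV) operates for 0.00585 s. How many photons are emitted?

Total energy: E_total = P·t = 3.16 × 0.00585 = 0.01849 J.
Per-photon energy: E = 6.152e-19 J.
N = E_total / E_photon = 3.00e16.

3.00e16 photons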